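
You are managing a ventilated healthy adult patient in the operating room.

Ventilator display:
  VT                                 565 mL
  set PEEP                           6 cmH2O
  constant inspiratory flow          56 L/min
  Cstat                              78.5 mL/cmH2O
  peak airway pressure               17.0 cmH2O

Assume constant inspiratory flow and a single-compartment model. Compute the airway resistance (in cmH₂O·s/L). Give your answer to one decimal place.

4.1

Flow: 56 L/min ÷ 60 = 0.9333 L/s.
Equation of motion (constant flow): PIP = Vt/C + R·V̇ + PEEP.
R·V̇ = PIP − Vt/C − PEEP = 17.0 − 565/78.5 − 6 = 17.0 − 7.197 − 6 = 3.803 cmH2O.
R = 3.803 / 0.9333 = 4.075 cmH2O·s/L.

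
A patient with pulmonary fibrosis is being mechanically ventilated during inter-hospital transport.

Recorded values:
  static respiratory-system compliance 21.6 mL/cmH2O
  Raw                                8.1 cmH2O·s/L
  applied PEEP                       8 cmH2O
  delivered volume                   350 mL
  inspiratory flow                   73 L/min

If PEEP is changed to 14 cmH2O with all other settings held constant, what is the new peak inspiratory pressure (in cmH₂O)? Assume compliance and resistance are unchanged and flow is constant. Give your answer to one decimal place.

Flow: 73 L/min ÷ 60 = 1.2167 L/s.
PIP = Vt/C + R·V̇ + PEEP (constant-flow equation of motion).
Only the baseline term changes: ΔPIP = ΔPEEP = 14 − 8 = 6.0 cmH2O.
Original PIP = 350/21.6 + 8.1×1.2167 + 8 = 34.059 cmH2O; new PIP = 34.059 + (6.0) = 40.059 cmH2O.

40.1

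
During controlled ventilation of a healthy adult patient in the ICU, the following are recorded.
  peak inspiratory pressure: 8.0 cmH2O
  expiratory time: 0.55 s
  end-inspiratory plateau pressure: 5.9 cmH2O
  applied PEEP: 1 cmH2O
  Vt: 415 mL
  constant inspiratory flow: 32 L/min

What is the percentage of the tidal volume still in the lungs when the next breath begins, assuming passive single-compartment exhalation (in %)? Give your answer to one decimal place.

19.2

Flow: 32 L/min ÷ 60 = 0.5333 L/s.
R = (PIP − Pplat)/V̇ = (8.0 − 5.9) / 0.5333 = 2.1/0.5333 = 3.938 cmH2O·s/L.
C = Vt/(Pplat − PEEP) = 415.0 / (5.9 − 1) = 415.0/4.9 = 84.694 mL/cmH2O.
τ = R × C = 3.938 × 0.08469 L/cmH2O = 0.3335 s.
Fraction remaining at end-expiration = e^(−Te/τ) = e^(−0.55/0.3335) = 0.1922 → 19.22%.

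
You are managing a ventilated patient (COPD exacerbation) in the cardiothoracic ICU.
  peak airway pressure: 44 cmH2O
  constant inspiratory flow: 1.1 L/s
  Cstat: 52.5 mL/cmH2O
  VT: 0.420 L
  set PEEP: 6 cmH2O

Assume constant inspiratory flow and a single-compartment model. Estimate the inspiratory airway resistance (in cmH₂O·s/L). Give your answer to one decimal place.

Equation of motion (constant flow): PIP = Vt/C + R·V̇ + PEEP.
R·V̇ = PIP − Vt/C − PEEP = 44 − 420/52.5 − 6 = 44 − 8.0 − 6 = 30.0 cmH2O.
R = 30.0 / 1.1 = 27.273 cmH2O·s/L.

27.3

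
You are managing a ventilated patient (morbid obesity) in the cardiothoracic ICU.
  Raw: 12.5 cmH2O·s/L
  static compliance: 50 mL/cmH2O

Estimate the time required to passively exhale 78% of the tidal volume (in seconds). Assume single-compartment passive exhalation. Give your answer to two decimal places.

0.95

τ = R × C = 12.5 × 50 mL/cmH2O = 12.5 × 0.050 L/cmH2O = 0.625 s.
Exhaled fraction f = 1 − e^(−t/τ) → t = −τ·ln(1 − f) = −0.625·ln(0.22) = 0.9463 s.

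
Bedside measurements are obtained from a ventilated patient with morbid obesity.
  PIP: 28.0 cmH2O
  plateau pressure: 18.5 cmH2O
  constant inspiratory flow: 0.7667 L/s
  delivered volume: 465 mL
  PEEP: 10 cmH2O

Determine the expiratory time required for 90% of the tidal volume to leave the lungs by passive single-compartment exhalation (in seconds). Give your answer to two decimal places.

1.56

R = (PIP − Pplat)/V̇ = (28.0 − 18.5) / 0.7667 = 9.5/0.7667 = 12.391 cmH2O·s/L.
C = Vt/(Pplat − PEEP) = 465.0 / (18.5 − 10) = 465.0/8.5 = 54.706 mL/cmH2O.
τ = R × C = 12.391 × 0.05471 L/cmH2O = 0.6779 s.
t = −τ·ln(1 − 0.90) = −0.6779·ln(0.1) = 1.561 s.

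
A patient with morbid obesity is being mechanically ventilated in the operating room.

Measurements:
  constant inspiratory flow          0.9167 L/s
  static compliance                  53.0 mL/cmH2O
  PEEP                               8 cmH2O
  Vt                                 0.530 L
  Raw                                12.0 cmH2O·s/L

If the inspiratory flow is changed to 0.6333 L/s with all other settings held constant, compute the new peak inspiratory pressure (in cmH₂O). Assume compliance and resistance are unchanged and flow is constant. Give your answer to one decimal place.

25.6

PIP = Vt/C + R·V̇ + PEEP (constant-flow equation of motion).
Only the resistive term changes: ΔPIP = R × ΔV̇ = 12.0 × (0.6333 − 0.9167) = 12.0 × -0.2834 = -3.401 cmH2O.
Original PIP = 530/53.0 + 12.0×0.9167 + 8 = 29.0 cmH2O; new PIP = 29.0 + (-3.401) = 25.599 cmH2O.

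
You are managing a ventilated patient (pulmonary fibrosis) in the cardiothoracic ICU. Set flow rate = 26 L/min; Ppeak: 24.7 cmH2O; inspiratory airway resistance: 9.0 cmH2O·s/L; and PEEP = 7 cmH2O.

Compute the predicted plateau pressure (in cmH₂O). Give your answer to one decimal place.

Flow: 26 L/min ÷ 60 = 0.4333 L/s.
Pplat = PIP − Raw × flow = 24.7 − 9.0 × 0.4333 = 24.7 − 3.9 = 20.8 cmH2O.

20.8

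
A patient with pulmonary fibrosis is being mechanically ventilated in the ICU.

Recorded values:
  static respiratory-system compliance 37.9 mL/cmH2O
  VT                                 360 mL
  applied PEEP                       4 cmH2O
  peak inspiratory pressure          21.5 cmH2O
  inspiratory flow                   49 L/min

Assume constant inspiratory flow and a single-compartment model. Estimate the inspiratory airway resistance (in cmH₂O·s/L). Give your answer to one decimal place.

9.8

Flow: 49 L/min ÷ 60 = 0.8167 L/s.
Equation of motion (constant flow): PIP = Vt/C + R·V̇ + PEEP.
R·V̇ = PIP − Vt/C − PEEP = 21.5 − 360/37.9 − 4 = 21.5 − 9.499 − 4 = 8.001 cmH2O.
R = 8.001 / 0.8167 = 9.797 cmH2O·s/L.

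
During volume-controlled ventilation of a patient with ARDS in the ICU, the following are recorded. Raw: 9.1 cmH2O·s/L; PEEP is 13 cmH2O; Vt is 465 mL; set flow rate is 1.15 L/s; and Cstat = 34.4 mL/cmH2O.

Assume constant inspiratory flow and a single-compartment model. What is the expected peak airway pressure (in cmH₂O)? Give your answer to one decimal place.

Equation of motion (constant flow): PIP = Vt/C + R·V̇ + PEEP.
PIP = 465/34.4 + 9.1×1.15 + 13 = 13.517 + 10.465 + 13 = 36.982 cmH2O.

37.0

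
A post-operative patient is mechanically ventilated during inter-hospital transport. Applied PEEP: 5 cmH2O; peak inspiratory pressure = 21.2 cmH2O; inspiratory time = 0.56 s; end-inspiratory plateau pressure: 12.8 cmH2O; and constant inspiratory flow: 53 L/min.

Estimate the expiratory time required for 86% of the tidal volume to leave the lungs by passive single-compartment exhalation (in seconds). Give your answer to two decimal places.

1.19

Flow: 53 L/min ÷ 60 = 0.8833 L/s.
Vt = flow × Ti = 0.8833 L/s × 0.56 s × 1000 mL/L = 494.65 mL.
R = (PIP − Pplat)/V̇ = (21.2 − 12.8) / 0.8833 = 8.4/0.8833 = 9.51 cmH2O·s/L.
C = Vt/(Pplat − PEEP) = 494.65 / (12.8 − 5) = 494.65/7.8 = 63.417 mL/cmH2O.
τ = R × C = 9.51 × 0.06342 L/cmH2O = 0.6031 s.
t = −τ·ln(1 − 0.86) = −0.6031·ln(0.14) = 1.186 s.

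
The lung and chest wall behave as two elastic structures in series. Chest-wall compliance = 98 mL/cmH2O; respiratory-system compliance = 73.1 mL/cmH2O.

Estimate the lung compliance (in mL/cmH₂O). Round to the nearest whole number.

1/CL = 1/Crs − 1/Ccw.
1/CL = 1/73.1 − 1/98 = 0.003476.
CL = 287.69 mL/cmH2O.

288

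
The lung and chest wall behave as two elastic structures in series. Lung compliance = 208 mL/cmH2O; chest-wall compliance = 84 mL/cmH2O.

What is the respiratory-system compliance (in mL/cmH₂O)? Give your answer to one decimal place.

Lung and chest wall are elastances in series: 1/Crs = 1/CL + 1/Ccw.
1/Crs = 1/208 + 1/84 = 0.01671.
Crs = 59.844 mL/cmH2O.

59.8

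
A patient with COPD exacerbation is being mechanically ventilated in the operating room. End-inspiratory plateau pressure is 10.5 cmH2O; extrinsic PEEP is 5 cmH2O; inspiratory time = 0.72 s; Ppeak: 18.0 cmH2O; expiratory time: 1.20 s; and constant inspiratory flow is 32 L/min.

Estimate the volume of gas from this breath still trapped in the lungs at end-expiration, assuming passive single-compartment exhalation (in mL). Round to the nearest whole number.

113

Flow: 32 L/min ÷ 60 = 0.5333 L/s.
Vt = flow × Ti = 0.5333 L/s × 0.72 s × 1000 mL/L = 383.98 mL.
R = (PIP − Pplat)/V̇ = (18.0 − 10.5) / 0.5333 = 7.5/0.5333 = 14.063 cmH2O·s/L.
C = Vt/(Pplat − PEEP) = 383.98 / (10.5 − 5) = 383.98/5.5 = 69.815 mL/cmH2O.
τ = R × C = 14.063 × 0.06982 L/cmH2O = 0.9819 s.
Fraction remaining = e^(−Te/τ) = e^(−1.20/0.9819) = 0.2946.
Trapped volume = 383.98 × 0.2946 = 113.12 mL.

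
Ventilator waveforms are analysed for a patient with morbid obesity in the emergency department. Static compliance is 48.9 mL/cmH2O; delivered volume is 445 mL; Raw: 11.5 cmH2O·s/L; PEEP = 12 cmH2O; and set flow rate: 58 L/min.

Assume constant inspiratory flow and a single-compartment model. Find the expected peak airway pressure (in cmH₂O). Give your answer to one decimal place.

32.2

Flow: 58 L/min ÷ 60 = 0.9667 L/s.
Equation of motion (constant flow): PIP = Vt/C + R·V̇ + PEEP.
PIP = 445/48.9 + 11.5×0.9667 + 12 = 9.1 + 11.117 + 12 = 32.217 cmH2O.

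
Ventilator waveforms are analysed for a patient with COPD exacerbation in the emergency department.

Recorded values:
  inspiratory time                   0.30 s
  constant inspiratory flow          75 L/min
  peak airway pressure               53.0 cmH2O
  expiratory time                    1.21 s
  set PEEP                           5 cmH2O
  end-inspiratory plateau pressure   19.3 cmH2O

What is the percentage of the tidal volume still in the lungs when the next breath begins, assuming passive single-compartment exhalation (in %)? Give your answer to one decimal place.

18.1

Flow: 75 L/min ÷ 60 = 1.25 L/s.
Vt = flow × Ti = 1.25 L/s × 0.30 s × 1000 mL/L = 375.0 mL.
R = (PIP − Pplat)/V̇ = (53.0 − 19.3) / 1.25 = 33.7/1.25 = 26.96 cmH2O·s/L.
C = Vt/(Pplat − PEEP) = 375.0 / (19.3 − 5) = 375.0/14.3 = 26.224 mL/cmH2O.
τ = R × C = 26.96 × 0.02622 L/cmH2O = 0.7069 s.
Fraction remaining at end-expiration = e^(−Te/τ) = e^(−1.21/0.7069) = 0.1806 → 18.06%.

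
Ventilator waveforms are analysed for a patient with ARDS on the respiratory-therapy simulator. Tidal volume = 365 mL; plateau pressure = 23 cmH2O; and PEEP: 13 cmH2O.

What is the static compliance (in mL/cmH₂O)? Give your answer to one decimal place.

Cstat = Vt / (Pplat − PEEP) = 365 / (23 − 13) = 365 / 10.0 = 36.5 mL/cmH2O.

36.5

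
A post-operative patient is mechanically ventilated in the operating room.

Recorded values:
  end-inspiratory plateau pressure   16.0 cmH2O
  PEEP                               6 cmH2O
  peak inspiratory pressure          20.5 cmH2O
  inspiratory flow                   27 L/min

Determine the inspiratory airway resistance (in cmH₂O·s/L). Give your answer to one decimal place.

Flow: 27 L/min ÷ 60 = 0.45 L/s.
Raw = (PIP − Pplat) / flow = (20.5 − 16.0) / 0.45 = 4.5 / 0.45 = 10.0 cmH2O·s/L.

10.0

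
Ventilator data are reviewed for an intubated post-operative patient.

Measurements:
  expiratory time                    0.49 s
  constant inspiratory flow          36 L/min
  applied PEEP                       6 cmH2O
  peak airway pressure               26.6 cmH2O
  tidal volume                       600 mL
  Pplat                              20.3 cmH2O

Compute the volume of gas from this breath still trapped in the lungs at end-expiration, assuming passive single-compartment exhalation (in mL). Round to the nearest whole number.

Flow: 36 L/min ÷ 60 = 0.6 L/s.
R = (PIP − Pplat)/V̇ = (26.6 − 20.3) / 0.6 = 6.3/0.6 = 10.5 cmH2O·s/L.
C = Vt/(Pplat − PEEP) = 600.0 / (20.3 − 6) = 600.0/14.3 = 41.958 mL/cmH2O.
τ = R × C = 10.5 × 0.04196 L/cmH2O = 0.4406 s.
Fraction remaining = e^(−Te/τ) = e^(−0.49/0.4406) = 0.3289.
Trapped volume = 600.0 × 0.3289 = 197.34 mL.

197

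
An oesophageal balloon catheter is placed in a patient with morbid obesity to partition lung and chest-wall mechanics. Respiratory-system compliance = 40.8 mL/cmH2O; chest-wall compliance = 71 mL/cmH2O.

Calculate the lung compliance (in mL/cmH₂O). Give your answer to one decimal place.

1/CL = 1/Crs − 1/Ccw.
1/CL = 1/40.8 − 1/71 = 0.01043.
CL = 95.877 mL/cmH2O.

95.9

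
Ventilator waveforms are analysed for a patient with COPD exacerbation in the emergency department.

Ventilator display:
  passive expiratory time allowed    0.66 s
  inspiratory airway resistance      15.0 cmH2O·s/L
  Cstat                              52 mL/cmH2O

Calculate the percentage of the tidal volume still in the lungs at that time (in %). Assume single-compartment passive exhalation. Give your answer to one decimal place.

42.9

τ = R × C = 15.0 × 52 mL/cmH2O = 15.0 × 0.052 L/cmH2O = 0.78 s.
Passive exhalation: V(t)/V₀ = e^(−t/τ) = e^(−0.66/0.78) = 0.4291.
Fraction remaining = 0.4291 → 42.91%.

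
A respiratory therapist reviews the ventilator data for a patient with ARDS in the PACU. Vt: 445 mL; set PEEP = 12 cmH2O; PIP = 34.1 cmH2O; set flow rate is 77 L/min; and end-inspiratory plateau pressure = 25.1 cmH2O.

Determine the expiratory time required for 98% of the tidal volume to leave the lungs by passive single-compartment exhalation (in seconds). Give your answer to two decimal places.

Flow: 77 L/min ÷ 60 = 1.2833 L/s.
R = (PIP − Pplat)/V̇ = (34.1 − 25.1) / 1.2833 = 9.0/1.2833 = 7.013 cmH2O·s/L.
C = Vt/(Pplat − PEEP) = 445.0 / (25.1 − 12) = 445.0/13.1 = 33.969 mL/cmH2O.
τ = R × C = 7.013 × 0.03397 L/cmH2O = 0.2382 s.
t = −τ·ln(1 − 0.98) = −0.2382·ln(0.02) = 0.9318 s.

0.93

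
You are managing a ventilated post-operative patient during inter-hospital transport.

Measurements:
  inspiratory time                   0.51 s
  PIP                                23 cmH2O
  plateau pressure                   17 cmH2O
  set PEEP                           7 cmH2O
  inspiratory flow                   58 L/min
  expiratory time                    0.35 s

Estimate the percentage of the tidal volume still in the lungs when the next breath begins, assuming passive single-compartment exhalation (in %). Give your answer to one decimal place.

Flow: 58 L/min ÷ 60 = 0.9667 L/s.
Vt = flow × Ti = 0.9667 L/s × 0.51 s × 1000 mL/L = 493.02 mL.
R = (PIP − Pplat)/V̇ = (23 − 17) / 0.9667 = 6.0/0.9667 = 6.207 cmH2O·s/L.
C = Vt/(Pplat − PEEP) = 493.02 / (17 − 7) = 493.02/10.0 = 49.302 mL/cmH2O.
τ = R × C = 6.207 × 0.0493 L/cmH2O = 0.306 s.
Fraction remaining at end-expiration = e^(−Te/τ) = e^(−0.35/0.306) = 0.3186 → 31.86%.

31.9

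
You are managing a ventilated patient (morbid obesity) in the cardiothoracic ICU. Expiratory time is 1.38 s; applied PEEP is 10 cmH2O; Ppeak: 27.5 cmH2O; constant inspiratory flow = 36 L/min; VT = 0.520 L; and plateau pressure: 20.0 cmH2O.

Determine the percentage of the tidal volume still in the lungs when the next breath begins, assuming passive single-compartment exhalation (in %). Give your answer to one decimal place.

Flow: 36 L/min ÷ 60 = 0.6 L/s.
R = (PIP − Pplat)/V̇ = (27.5 − 20.0) / 0.6 = 7.5/0.6 = 12.5 cmH2O·s/L.
C = Vt/(Pplat − PEEP) = 520.0 / (20.0 − 10) = 520.0/10.0 = 52.0 mL/cmH2O.
τ = R × C = 12.5 × 0.052 L/cmH2O = 0.65 s.
Fraction remaining at end-expiration = e^(−Te/τ) = e^(−1.38/0.65) = 0.1197 → 11.97%.

12.0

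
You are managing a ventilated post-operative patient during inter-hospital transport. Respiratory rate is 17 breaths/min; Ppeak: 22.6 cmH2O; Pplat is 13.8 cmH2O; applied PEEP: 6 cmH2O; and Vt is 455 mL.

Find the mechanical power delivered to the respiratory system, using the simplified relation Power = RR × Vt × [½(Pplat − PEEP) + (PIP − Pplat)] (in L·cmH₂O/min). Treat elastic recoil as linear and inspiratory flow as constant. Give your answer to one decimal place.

98.2

Per-breath work = Vt × [½(Pplat−PEEP) + (PIP−Pplat)] = 0.455 × [0.5×7.8 + 8.8] = 0.455 × 12.7 = 5.779 L·cmH2O.
Power = 17 × 5.779 = 98.243 L·cmH2O/min.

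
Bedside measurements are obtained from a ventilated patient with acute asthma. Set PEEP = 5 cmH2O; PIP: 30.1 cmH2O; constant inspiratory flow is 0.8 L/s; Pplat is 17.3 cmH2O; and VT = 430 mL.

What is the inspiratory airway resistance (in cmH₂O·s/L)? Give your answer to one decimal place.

16.0

Raw = (PIP − Pplat) / flow = (30.1 − 17.3) / 0.8 = 12.8 / 0.8 = 16.0 cmH2O·s/L.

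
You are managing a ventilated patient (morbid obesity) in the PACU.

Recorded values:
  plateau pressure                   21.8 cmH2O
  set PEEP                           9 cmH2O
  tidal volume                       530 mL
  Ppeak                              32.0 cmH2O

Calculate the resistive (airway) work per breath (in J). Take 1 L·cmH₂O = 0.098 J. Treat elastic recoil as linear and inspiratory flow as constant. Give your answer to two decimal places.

With constant inspiratory flow the resistive pressure is constant at PIP − Pplat = 32.0 − 21.8 = 10.2 cmH2O, so resistive work = 10.2 × 0.530 = 5.406 L·cmH2O.
× 0.098 J/(L·cmH2O) → 0.5298 J.

0.53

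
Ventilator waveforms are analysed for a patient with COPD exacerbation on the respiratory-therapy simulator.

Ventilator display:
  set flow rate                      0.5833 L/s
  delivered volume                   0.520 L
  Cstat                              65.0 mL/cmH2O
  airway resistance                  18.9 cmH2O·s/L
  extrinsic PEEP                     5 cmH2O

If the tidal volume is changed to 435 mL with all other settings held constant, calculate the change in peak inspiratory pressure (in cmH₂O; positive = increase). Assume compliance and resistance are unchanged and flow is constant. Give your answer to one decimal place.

-1.3

PIP = Vt/C + R·V̇ + PEEP (constant-flow equation of motion).
Only the elastic term changes: ΔPIP = ΔVt / C = (435 − 520) / 65.0 = -1.308 cmH2O.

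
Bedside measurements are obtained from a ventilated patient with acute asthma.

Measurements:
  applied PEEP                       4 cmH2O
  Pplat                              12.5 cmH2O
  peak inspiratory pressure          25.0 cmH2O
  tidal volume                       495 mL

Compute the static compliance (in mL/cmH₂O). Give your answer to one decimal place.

58.2

Cstat = Vt / (Pplat − PEEP) = 495 / (12.5 − 4) = 495 / 8.5 = 58.235 mL/cmH2O.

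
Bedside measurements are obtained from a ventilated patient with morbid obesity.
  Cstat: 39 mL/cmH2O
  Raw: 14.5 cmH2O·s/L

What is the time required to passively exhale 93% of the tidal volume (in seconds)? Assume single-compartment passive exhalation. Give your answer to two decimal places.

τ = R × C = 14.5 × 39 mL/cmH2O = 14.5 × 0.039 L/cmH2O = 0.5655 s.
Exhaled fraction f = 1 − e^(−t/τ) → t = −τ·ln(1 − f) = −0.5655·ln(0.07) = 1.504 s.

1.50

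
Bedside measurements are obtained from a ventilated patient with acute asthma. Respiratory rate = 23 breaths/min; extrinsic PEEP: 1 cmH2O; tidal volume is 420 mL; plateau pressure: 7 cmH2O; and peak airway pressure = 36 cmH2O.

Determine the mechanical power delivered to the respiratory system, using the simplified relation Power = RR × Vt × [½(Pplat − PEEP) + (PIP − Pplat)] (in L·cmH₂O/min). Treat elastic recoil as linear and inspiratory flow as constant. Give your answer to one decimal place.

Per-breath work = Vt × [½(Pplat−PEEP) + (PIP−Pplat)] = 0.420 × [0.5×6.0 + 29.0] = 0.420 × 32.0 = 13.44 L·cmH2O.
Power = 23 × 13.44 = 309.12 L·cmH2O/min.

309.1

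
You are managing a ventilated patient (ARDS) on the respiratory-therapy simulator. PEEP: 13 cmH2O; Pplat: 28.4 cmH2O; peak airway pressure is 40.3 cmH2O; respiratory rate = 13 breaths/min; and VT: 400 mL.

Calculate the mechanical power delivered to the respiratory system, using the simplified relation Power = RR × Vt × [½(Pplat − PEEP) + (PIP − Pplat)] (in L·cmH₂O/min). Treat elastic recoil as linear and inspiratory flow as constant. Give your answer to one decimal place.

Per-breath work = Vt × [½(Pplat−PEEP) + (PIP−Pplat)] = 0.400 × [0.5×15.4 + 11.9] = 0.400 × 19.6 = 7.84 L·cmH2O.
Power = 13 × 7.84 = 101.92 L·cmH2O/min.

101.9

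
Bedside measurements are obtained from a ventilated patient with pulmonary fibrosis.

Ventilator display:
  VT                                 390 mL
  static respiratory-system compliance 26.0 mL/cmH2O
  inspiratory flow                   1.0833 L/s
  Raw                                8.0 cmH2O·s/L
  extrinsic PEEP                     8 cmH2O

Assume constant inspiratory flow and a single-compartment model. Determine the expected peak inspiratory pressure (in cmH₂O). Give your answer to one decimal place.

Equation of motion (constant flow): PIP = Vt/C + R·V̇ + PEEP.
PIP = 390/26.0 + 8.0×1.0833 + 8 = 15.0 + 8.666 + 8 = 31.666 cmH2O.

31.7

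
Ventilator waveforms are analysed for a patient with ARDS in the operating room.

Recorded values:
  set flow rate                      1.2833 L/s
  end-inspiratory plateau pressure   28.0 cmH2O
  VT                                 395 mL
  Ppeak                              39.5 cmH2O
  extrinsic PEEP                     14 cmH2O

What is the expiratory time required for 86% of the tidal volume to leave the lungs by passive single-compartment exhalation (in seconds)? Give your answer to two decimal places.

0.50

R = (PIP − Pplat)/V̇ = (39.5 − 28.0) / 1.2833 = 11.5/1.2833 = 8.961 cmH2O·s/L.
C = Vt/(Pplat − PEEP) = 395.0 / (28.0 − 14) = 395.0/14.0 = 28.214 mL/cmH2O.
τ = R × C = 8.961 × 0.02821 L/cmH2O = 0.2528 s.
t = −τ·ln(1 − 0.86) = −0.2528·ln(0.14) = 0.497 s.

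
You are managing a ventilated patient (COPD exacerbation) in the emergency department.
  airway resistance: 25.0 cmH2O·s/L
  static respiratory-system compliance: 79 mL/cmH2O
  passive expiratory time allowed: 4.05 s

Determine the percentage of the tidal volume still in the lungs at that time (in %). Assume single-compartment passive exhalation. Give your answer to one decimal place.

τ = R × C = 25.0 × 79 mL/cmH2O = 25.0 × 0.079 L/cmH2O = 1.975 s.
Passive exhalation: V(t)/V₀ = e^(−t/τ) = e^(−4.05/1.975) = 0.1287.
Fraction remaining = 0.1287 → 12.87%.

12.9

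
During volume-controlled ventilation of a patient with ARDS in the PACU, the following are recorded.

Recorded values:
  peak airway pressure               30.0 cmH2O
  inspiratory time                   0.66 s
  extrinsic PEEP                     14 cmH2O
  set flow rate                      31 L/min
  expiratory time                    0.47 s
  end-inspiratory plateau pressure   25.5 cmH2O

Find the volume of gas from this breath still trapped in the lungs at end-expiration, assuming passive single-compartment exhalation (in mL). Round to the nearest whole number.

55

Flow: 31 L/min ÷ 60 = 0.5167 L/s.
Vt = flow × Ti = 0.5167 L/s × 0.66 s × 1000 mL/L = 341.02 mL.
R = (PIP − Pplat)/V̇ = (30.0 − 25.5) / 0.5167 = 4.5/0.5167 = 8.709 cmH2O·s/L.
C = Vt/(Pplat − PEEP) = 341.02 / (25.5 − 14) = 341.02/11.5 = 29.654 mL/cmH2O.
τ = R × C = 8.709 × 0.02965 L/cmH2O = 0.2582 s.
Fraction remaining = e^(−Te/τ) = e^(−0.47/0.2582) = 0.162.
Trapped volume = 341.02 × 0.162 = 55.245 mL.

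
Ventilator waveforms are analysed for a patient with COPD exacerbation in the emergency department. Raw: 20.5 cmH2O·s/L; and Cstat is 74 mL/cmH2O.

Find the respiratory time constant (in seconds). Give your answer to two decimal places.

τ = R × C = 20.5 × 74 mL/cmH2O = 20.5 × 0.074 L/cmH2O = 1.517 s.

1.52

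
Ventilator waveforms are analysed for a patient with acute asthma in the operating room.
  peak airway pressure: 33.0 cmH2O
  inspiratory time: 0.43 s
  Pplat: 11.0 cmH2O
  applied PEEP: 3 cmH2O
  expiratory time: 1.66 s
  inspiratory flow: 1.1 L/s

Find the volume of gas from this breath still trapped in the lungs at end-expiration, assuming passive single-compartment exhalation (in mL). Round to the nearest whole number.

116

Vt = flow × Ti = 1.1 L/s × 0.43 s × 1000 mL/L = 473.0 mL.
R = (PIP − Pplat)/V̇ = (33.0 − 11.0) / 1.1 = 22.0/1.1 = 20.0 cmH2O·s/L.
C = Vt/(Pplat − PEEP) = 473.0 / (11.0 − 3) = 473.0/8.0 = 59.125 mL/cmH2O.
τ = R × C = 20.0 × 0.05913 L/cmH2O = 1.183 s.
Fraction remaining = e^(−Te/τ) = e^(−1.66/1.183) = 0.2458.
Trapped volume = 473.0 × 0.2458 = 116.26 mL.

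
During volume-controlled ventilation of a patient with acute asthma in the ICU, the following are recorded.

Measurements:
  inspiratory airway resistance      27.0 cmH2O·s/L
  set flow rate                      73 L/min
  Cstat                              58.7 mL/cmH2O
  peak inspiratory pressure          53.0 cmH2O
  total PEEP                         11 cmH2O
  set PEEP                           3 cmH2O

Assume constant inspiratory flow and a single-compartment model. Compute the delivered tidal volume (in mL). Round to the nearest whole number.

537

Flow: 73 L/min ÷ 60 = 1.2167 L/s.
Total PEEP = 11 cmH2O (set 3 + intrinsic 8); this is the baseline alveolar pressure.
Equation of motion (constant flow): PIP = Vt/C + R·V̇ + PEEP.
Vt/C = PIP − R·V̇ − PEEP = 53.0 − 32.851 − 11 = 9.149 cmH2O.
Vt = C × 9.149 = 58.7 × 9.149 = 537.05 mL.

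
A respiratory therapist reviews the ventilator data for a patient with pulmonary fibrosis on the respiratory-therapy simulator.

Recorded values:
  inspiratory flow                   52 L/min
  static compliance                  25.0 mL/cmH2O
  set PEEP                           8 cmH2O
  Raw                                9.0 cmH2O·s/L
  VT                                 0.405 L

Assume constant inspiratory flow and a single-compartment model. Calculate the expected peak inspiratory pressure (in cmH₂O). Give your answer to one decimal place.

Flow: 52 L/min ÷ 60 = 0.8667 L/s.
Equation of motion (constant flow): PIP = Vt/C + R·V̇ + PEEP.
PIP = 405/25.0 + 9.0×0.8667 + 8 = 16.2 + 7.8 + 8 = 32.0 cmH2O.

32.0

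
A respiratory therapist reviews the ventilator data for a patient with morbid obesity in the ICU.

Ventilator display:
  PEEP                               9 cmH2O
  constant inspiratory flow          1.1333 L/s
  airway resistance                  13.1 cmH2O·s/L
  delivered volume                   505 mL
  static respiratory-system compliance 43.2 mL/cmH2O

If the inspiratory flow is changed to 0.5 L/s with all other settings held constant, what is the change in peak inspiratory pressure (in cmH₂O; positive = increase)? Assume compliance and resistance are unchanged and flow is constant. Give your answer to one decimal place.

-8.3

PIP = Vt/C + R·V̇ + PEEP (constant-flow equation of motion).
Only the resistive term changes: ΔPIP = R × ΔV̇ = 13.1 × (0.5 − 1.1333) = 13.1 × -0.6333 = -8.296 cmH2O.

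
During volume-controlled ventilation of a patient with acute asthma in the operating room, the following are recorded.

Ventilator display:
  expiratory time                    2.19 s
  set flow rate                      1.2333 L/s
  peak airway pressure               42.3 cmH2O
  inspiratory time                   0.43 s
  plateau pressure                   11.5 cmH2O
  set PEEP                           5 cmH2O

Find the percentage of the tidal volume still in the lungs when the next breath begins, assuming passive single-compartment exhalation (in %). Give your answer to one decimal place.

34.1

Vt = flow × Ti = 1.2333 L/s × 0.43 s × 1000 mL/L = 530.32 mL.
R = (PIP − Pplat)/V̇ = (42.3 − 11.5) / 1.2333 = 30.8/1.2333 = 24.974 cmH2O·s/L.
C = Vt/(Pplat − PEEP) = 530.32 / (11.5 − 5) = 530.32/6.5 = 81.588 mL/cmH2O.
τ = R × C = 24.974 × 0.08159 L/cmH2O = 2.038 s.
Fraction remaining at end-expiration = e^(−Te/τ) = e^(−2.19/2.038) = 0.3414 → 34.14%.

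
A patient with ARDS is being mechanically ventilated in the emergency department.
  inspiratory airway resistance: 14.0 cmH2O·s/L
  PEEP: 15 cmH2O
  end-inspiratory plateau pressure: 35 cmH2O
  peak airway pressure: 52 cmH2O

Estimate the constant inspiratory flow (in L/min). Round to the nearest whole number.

flow = (PIP − Pplat) / Raw = (52 − 35) / 14.0 = 1.214 L/s × 60 = 72.84 L/min.

73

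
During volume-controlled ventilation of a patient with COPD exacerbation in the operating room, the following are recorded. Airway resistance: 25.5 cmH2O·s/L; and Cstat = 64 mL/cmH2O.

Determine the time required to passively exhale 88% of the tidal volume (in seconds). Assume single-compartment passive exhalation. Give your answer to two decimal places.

3.46

τ = R × C = 25.5 × 64 mL/cmH2O = 25.5 × 0.064 L/cmH2O = 1.632 s.
Exhaled fraction f = 1 − e^(−t/τ) → t = −τ·ln(1 − f) = −1.632·ln(0.12) = 3.46 s.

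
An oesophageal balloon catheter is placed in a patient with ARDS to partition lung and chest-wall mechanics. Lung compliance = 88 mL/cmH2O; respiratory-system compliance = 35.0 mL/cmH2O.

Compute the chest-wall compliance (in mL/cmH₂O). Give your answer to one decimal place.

58.1

1/Ccw = 1/Crs − 1/CL.
1/Ccw = 1/35.0 − 1/88 = 0.01721.
Ccw = 58.106 mL/cmH2O.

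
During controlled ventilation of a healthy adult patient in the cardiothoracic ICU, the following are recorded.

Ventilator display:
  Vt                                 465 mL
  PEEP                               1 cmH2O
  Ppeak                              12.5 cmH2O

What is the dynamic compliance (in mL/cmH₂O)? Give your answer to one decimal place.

40.4

Dynamic compliance = Vt / (PIP − PEEP) = 465 / (12.5 − 1) = 465 / 11.5 = 40.435 mL/cmH2O.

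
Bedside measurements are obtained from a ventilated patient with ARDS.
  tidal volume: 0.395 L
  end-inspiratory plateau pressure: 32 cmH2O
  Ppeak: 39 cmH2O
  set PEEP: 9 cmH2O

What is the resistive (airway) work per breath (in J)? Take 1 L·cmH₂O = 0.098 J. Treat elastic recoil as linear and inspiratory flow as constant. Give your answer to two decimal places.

0.27

With constant inspiratory flow the resistive pressure is constant at PIP − Pplat = 39 − 32 = 7.0 cmH2O, so resistive work = 7.0 × 0.395 = 2.765 L·cmH2O.
× 0.098 J/(L·cmH2O) → 0.271 J.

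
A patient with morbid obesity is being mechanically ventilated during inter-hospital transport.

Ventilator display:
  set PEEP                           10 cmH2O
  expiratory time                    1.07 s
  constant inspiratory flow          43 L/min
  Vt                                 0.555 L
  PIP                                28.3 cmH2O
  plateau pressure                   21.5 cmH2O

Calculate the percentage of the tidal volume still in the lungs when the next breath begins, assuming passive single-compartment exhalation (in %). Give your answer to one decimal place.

9.7

Flow: 43 L/min ÷ 60 = 0.7167 L/s.
R = (PIP − Pplat)/V̇ = (28.3 − 21.5) / 0.7167 = 6.8/0.7167 = 9.488 cmH2O·s/L.
C = Vt/(Pplat − PEEP) = 555.0 / (21.5 − 10) = 555.0/11.5 = 48.261 mL/cmH2O.
τ = R × C = 9.488 × 0.04826 L/cmH2O = 0.4579 s.
Fraction remaining at end-expiration = e^(−Te/τ) = e^(−1.07/0.4579) = 0.09664 → 9.664%.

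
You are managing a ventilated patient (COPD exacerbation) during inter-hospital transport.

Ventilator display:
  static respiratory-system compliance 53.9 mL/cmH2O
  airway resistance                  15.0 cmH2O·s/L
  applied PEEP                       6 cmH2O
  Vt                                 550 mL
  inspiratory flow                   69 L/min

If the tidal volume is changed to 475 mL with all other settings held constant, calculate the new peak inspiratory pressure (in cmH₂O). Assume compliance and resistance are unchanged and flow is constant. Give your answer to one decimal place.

Flow: 69 L/min ÷ 60 = 1.15 L/s.
PIP = Vt/C + R·V̇ + PEEP (constant-flow equation of motion).
Only the elastic term changes: ΔPIP = ΔVt / C = (475 − 550) / 53.9 = -1.391 cmH2O.
Original PIP = 550/53.9 + 15.0×1.15 + 6 = 33.454 cmH2O; new PIP = 33.454 + (-1.391) = 32.063 cmH2O.

32.1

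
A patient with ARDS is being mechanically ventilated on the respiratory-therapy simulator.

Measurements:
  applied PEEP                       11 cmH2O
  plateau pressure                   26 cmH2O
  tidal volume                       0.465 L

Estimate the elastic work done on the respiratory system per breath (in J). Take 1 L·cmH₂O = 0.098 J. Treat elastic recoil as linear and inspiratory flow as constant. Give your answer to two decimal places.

0.34

Elastic work ≈ ½ × (Pplat − PEEP) × Vt = 0.5 × (26 − 11) × 0.465 L = 0.5 × 15.0 × 0.465 = 3.488 L·cmH2O.
× 0.098 J/(L·cmH2O) → 0.3418 J.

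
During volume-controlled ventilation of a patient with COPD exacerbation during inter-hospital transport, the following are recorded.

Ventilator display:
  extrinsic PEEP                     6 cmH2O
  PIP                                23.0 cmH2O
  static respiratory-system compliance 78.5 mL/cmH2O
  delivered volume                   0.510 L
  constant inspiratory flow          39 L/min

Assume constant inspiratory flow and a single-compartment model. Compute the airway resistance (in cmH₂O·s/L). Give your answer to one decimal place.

16.2

Flow: 39 L/min ÷ 60 = 0.65 L/s.
Equation of motion (constant flow): PIP = Vt/C + R·V̇ + PEEP.
R·V̇ = PIP − Vt/C − PEEP = 23.0 − 510/78.5 − 6 = 23.0 − 6.497 − 6 = 10.503 cmH2O.
R = 10.503 / 0.65 = 16.158 cmH2O·s/L.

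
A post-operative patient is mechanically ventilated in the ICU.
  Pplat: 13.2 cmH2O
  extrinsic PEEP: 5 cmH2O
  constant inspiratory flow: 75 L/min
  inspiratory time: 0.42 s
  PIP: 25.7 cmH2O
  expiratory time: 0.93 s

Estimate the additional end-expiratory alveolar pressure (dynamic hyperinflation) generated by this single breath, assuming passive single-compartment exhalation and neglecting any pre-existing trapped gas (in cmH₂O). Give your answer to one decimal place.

1.9

Flow: 75 L/min ÷ 60 = 1.25 L/s.
Vt = flow × Ti = 1.25 L/s × 0.42 s × 1000 mL/L = 525.0 mL.
R = (PIP − Pplat)/V̇ = (25.7 − 13.2) / 1.25 = 12.5/1.25 = 10.0 cmH2O·s/L.
C = Vt/(Pplat − PEEP) = 525.0 / (13.2 − 5) = 525.0/8.2 = 64.024 mL/cmH2O.
τ = R × C = 10.0 × 0.06402 L/cmH2O = 0.6402 s.
Fraction remaining = e^(−Te/τ) = e^(−0.93/0.6402) = 0.2339; trapped volume = 525.0 × 0.2339 = 122.8 mL.
Additional alveolar pressure from trapping ≈ V_trapped / C = 122.8 / 64.024 = 1.918 cmH2O.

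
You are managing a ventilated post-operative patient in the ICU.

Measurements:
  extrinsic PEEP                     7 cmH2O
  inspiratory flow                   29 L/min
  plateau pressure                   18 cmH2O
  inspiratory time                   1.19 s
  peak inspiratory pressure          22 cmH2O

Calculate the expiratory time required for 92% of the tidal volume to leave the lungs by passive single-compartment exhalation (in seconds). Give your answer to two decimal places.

1.09

Flow: 29 L/min ÷ 60 = 0.4833 L/s.
Vt = flow × Ti = 0.4833 L/s × 1.19 s × 1000 mL/L = 575.13 mL.
R = (PIP − Pplat)/V̇ = (22 − 18) / 0.4833 = 4.0/0.4833 = 8.276 cmH2O·s/L.
C = Vt/(Pplat − PEEP) = 575.13 / (18 − 7) = 575.13/11.0 = 52.285 mL/cmH2O.
τ = R × C = 8.276 × 0.05229 L/cmH2O = 0.4328 s.
t = −τ·ln(1 − 0.92) = −0.4328·ln(0.08) = 1.093 s.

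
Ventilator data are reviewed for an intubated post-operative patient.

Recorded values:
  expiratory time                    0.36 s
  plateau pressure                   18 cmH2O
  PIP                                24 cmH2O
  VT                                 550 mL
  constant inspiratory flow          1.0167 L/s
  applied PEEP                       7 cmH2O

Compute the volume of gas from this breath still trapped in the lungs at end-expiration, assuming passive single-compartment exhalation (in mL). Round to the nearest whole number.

R = (PIP − Pplat)/V̇ = (24 − 18) / 1.0167 = 6.0/1.0167 = 5.901 cmH2O·s/L.
C = Vt/(Pplat − PEEP) = 550.0 / (18 − 7) = 550.0/11.0 = 50.0 mL/cmH2O.
τ = R × C = 5.901 × 0.05 L/cmH2O = 0.2951 s.
Fraction remaining = e^(−Te/τ) = e^(−0.36/0.2951) = 0.2953.
Trapped volume = 550.0 × 0.2953 = 162.42 mL.

162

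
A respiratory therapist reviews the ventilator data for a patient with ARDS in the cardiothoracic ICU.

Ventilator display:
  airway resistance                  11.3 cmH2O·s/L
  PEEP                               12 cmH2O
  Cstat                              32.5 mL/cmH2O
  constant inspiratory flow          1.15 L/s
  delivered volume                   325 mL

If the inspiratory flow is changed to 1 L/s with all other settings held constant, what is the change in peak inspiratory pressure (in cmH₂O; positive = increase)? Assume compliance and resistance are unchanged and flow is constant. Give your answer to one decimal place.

-1.7

PIP = Vt/C + R·V̇ + PEEP (constant-flow equation of motion).
Only the resistive term changes: ΔPIP = R × ΔV̇ = 11.3 × (1 − 1.15) = 11.3 × -0.15 = -1.695 cmH2O.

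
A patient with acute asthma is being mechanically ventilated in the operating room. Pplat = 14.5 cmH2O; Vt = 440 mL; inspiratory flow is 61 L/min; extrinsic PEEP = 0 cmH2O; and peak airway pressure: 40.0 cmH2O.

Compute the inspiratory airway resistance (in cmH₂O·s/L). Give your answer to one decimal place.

25.1

Flow: 61 L/min ÷ 60 = 1.0167 L/s.
Raw = (PIP − Pplat) / flow = (40.0 − 14.5) / 1.0167 = 25.5 / 1.0167 = 25.081 cmH2O·s/L.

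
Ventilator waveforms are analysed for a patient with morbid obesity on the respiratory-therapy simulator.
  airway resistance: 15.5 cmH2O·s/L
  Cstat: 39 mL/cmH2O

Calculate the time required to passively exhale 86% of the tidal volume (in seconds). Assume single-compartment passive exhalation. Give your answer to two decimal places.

1.19

τ = R × C = 15.5 × 39 mL/cmH2O = 15.5 × 0.039 L/cmH2O = 0.6045 s.
Exhaled fraction f = 1 − e^(−t/τ) → t = −τ·ln(1 − f) = −0.6045·ln(0.14) = 1.189 s.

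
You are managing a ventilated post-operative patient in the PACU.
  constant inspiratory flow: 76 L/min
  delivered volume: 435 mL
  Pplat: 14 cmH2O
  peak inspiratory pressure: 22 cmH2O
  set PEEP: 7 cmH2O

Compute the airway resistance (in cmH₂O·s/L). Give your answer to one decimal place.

Flow: 76 L/min ÷ 60 = 1.2667 L/s.
Raw = (PIP − Pplat) / flow = (22 − 14) / 1.2667 = 8.0 / 1.2667 = 6.316 cmH2O·s/L.

6.3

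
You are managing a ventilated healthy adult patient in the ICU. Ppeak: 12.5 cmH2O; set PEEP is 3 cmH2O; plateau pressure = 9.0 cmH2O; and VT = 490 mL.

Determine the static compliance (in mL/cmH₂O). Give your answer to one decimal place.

81.7

Cstat = Vt / (Pplat − PEEP) = 490 / (9.0 − 3) = 490 / 6.0 = 81.667 mL/cmH2O.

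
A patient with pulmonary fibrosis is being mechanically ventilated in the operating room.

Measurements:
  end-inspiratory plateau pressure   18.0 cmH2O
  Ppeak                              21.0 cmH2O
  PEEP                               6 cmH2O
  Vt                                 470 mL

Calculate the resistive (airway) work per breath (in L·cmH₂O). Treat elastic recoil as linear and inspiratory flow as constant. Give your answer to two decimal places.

With constant inspiratory flow the resistive pressure is constant at PIP − Pplat = 21.0 − 18.0 = 3.0 cmH2O, so resistive work = 3.0 × 0.470 = 1.41 L·cmH2O.

1.41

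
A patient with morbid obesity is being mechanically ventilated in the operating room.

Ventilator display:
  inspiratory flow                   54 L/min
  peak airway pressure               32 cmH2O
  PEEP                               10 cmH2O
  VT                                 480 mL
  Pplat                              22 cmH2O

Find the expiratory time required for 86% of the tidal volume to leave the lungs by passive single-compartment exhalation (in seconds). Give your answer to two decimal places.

Flow: 54 L/min ÷ 60 = 0.9 L/s.
R = (PIP − Pplat)/V̇ = (32 − 22) / 0.9 = 10.0/0.9 = 11.111 cmH2O·s/L.
C = Vt/(Pplat − PEEP) = 480.0 / (22 − 10) = 480.0/12.0 = 40.0 mL/cmH2O.
τ = R × C = 11.111 × 0.04 L/cmH2O = 0.4444 s.
t = −τ·ln(1 − 0.86) = −0.4444·ln(0.14) = 0.8737 s.

0.87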